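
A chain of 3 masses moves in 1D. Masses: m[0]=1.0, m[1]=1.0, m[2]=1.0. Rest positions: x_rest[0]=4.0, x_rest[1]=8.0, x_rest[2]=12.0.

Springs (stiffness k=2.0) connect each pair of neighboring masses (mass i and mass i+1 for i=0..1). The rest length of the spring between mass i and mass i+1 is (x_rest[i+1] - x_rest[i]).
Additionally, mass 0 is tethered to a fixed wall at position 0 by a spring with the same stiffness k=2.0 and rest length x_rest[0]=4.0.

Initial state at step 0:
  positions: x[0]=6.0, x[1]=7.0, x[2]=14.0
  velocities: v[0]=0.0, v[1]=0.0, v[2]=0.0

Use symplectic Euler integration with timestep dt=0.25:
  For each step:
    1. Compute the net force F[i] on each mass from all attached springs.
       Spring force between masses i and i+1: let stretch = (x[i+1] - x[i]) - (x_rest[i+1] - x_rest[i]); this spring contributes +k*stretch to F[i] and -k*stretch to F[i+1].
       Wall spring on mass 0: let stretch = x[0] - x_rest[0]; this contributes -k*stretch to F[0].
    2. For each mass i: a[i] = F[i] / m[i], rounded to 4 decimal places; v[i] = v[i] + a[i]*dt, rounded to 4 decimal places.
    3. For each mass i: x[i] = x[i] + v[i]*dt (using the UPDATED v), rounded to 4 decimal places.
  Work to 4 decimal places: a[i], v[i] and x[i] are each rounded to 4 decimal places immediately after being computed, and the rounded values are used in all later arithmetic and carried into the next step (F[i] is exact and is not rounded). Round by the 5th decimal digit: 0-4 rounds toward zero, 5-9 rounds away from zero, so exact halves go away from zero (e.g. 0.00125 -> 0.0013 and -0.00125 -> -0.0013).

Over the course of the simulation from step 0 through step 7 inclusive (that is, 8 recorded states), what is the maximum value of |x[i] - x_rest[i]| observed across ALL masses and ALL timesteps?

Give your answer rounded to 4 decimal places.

Answer: 2.6497

Derivation:
Step 0: x=[6.0000 7.0000 14.0000] v=[0.0000 0.0000 0.0000]
Step 1: x=[5.3750 7.7500 13.6250] v=[-2.5000 3.0000 -1.5000]
Step 2: x=[4.3750 8.9375 13.0156] v=[-4.0000 4.7500 -2.4375]
Step 3: x=[3.3984 10.0645 12.3965] v=[-3.9063 4.5078 -2.4766]
Step 4: x=[2.8303 10.6497 11.9859] v=[-2.2725 2.3408 -1.6426]
Step 5: x=[2.8858 10.4245 11.9082] v=[0.2221 -0.9008 -0.3107]
Step 6: x=[3.5230 9.4424 12.1451] v=[2.5486 -3.9283 0.9475]
Step 7: x=[4.4597 8.0582 12.5442] v=[3.7468 -5.5367 1.5962]
Max displacement = 2.6497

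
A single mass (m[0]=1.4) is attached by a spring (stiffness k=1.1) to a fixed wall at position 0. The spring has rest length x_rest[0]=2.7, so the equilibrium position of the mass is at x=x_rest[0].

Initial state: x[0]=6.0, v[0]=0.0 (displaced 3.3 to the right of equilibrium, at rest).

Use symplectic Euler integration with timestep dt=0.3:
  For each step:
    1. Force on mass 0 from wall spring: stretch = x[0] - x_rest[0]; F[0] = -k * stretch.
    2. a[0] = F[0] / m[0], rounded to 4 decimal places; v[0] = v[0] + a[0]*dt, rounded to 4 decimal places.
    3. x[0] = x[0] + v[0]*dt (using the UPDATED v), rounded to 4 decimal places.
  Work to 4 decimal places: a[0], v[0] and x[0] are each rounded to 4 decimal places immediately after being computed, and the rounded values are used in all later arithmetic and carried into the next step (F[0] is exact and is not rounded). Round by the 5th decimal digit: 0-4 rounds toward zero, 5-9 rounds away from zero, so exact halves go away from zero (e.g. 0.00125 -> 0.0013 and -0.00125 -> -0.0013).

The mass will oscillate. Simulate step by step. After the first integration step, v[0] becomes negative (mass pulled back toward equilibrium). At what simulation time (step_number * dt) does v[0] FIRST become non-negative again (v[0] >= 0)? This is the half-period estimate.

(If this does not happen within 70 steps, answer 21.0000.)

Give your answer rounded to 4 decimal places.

Step 0: x=[6.0000] v=[0.0000]
Step 1: x=[5.7666] v=[-0.7779]
Step 2: x=[5.3164] v=[-1.5008]
Step 3: x=[4.6812] v=[-2.1175]
Step 4: x=[3.9059] v=[-2.5845]
Step 5: x=[3.0453] v=[-2.8688]
Step 6: x=[2.1602] v=[-2.9502]
Step 7: x=[1.3133] v=[-2.8230]
Step 8: x=[0.5645] v=[-2.4961]
Step 9: x=[-0.0333] v=[-1.9927]
Step 10: x=[-0.4378] v=[-1.3484]
Step 11: x=[-0.6204] v=[-0.6088]
Step 12: x=[-0.5682] v=[0.1739]
First v>=0 after going negative at step 12, time=3.6000

Answer: 3.6000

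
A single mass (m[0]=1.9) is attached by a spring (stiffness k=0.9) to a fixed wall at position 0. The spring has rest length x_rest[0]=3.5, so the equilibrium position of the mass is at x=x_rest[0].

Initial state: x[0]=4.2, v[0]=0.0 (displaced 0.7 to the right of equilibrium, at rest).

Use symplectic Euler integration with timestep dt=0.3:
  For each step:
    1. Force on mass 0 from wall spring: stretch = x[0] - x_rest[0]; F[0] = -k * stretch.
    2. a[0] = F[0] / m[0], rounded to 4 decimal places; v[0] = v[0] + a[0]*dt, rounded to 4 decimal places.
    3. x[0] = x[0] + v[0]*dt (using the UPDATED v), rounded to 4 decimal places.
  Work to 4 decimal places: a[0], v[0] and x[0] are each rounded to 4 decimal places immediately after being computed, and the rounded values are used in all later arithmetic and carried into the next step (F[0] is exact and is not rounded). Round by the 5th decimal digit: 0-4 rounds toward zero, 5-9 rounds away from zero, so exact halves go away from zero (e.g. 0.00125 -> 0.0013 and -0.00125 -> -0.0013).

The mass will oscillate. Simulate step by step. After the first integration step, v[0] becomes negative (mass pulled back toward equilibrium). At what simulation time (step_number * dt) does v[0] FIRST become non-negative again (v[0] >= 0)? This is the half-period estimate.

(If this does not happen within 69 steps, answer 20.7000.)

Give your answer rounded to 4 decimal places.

Step 0: x=[4.2000] v=[0.0000]
Step 1: x=[4.1702] v=[-0.0995]
Step 2: x=[4.1118] v=[-0.1948]
Step 3: x=[4.0273] v=[-0.2817]
Step 4: x=[3.9203] v=[-0.3566]
Step 5: x=[3.7954] v=[-0.4163]
Step 6: x=[3.6579] v=[-0.4583]
Step 7: x=[3.5137] v=[-0.4807]
Step 8: x=[3.3689] v=[-0.4827]
Step 9: x=[3.2297] v=[-0.4641]
Step 10: x=[3.1020] v=[-0.4257]
Step 11: x=[2.9912] v=[-0.3692]
Step 12: x=[2.9021] v=[-0.2969]
Step 13: x=[2.8385] v=[-0.2119]
Step 14: x=[2.8031] v=[-0.1179]
Step 15: x=[2.7974] v=[-0.0189]
Step 16: x=[2.8217] v=[0.0809]
First v>=0 after going negative at step 16, time=4.8000

Answer: 4.8000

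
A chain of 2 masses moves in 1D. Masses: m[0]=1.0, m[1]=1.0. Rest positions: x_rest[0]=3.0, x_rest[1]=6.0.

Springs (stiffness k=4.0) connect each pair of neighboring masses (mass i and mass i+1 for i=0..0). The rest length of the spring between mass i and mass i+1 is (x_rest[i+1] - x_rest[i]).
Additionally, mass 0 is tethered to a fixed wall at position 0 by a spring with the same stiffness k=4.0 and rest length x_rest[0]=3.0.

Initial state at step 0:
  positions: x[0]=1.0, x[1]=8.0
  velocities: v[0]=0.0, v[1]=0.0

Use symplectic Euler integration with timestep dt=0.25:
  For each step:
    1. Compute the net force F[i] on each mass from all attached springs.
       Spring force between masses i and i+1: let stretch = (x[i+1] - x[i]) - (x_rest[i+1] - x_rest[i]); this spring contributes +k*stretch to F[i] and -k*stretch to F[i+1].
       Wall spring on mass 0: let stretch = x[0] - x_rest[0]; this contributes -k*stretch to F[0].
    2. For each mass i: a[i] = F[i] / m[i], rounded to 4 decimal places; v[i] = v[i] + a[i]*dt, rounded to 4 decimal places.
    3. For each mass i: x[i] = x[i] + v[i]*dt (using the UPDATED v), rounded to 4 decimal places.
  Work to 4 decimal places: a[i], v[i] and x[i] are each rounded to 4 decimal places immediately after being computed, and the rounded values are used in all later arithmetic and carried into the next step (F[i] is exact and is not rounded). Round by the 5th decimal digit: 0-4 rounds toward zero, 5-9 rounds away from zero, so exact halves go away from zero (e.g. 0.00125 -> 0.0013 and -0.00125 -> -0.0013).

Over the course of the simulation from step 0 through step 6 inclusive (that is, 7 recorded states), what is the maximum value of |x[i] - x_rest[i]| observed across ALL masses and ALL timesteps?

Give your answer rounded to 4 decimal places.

Step 0: x=[1.0000 8.0000] v=[0.0000 0.0000]
Step 1: x=[2.5000 7.0000] v=[6.0000 -4.0000]
Step 2: x=[4.5000 5.6250] v=[8.0000 -5.5000]
Step 3: x=[5.6563 4.7188] v=[4.6250 -3.6250]
Step 4: x=[5.1641 4.7969] v=[-1.9688 0.3125]
Step 5: x=[3.2891 5.7168] v=[-7.5001 3.6797]
Step 6: x=[1.1987 6.7798] v=[-8.3615 4.2520]
Max displacement = 2.6563

Answer: 2.6563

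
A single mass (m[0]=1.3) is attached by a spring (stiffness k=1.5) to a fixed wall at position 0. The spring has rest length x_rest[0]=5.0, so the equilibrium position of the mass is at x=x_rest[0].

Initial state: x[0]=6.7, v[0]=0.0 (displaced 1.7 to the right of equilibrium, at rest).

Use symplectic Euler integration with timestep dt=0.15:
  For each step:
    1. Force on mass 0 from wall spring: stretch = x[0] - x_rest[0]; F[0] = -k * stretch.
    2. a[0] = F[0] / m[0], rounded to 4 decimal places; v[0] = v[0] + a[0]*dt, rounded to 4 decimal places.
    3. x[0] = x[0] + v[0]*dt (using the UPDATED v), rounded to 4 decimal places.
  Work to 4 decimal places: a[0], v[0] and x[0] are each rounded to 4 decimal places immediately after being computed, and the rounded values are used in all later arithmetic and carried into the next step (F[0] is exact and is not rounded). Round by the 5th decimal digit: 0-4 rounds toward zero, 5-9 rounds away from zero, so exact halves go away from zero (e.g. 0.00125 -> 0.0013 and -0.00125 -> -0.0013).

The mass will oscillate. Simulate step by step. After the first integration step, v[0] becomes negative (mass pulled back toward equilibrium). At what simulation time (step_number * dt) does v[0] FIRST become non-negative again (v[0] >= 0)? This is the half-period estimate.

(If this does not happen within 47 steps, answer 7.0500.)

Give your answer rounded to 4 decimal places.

Step 0: x=[6.7000] v=[0.0000]
Step 1: x=[6.6559] v=[-0.2942]
Step 2: x=[6.5688] v=[-0.5808]
Step 3: x=[6.4410] v=[-0.8523]
Step 4: x=[6.2757] v=[-1.1017]
Step 5: x=[6.0773] v=[-1.3225]
Step 6: x=[5.8510] v=[-1.5090]
Step 7: x=[5.6026] v=[-1.6563]
Step 8: x=[5.3385] v=[-1.7606]
Step 9: x=[5.0656] v=[-1.8192]
Step 10: x=[4.7910] v=[-1.8306]
Step 11: x=[4.5218] v=[-1.7944]
Step 12: x=[4.2651] v=[-1.7116]
Step 13: x=[4.0274] v=[-1.5844]
Step 14: x=[3.8150] v=[-1.4161]
Step 15: x=[3.6334] v=[-1.2110]
Step 16: x=[3.4872] v=[-0.9745]
Step 17: x=[3.3803] v=[-0.7127]
Step 18: x=[3.3154] v=[-0.4324]
Step 19: x=[3.2943] v=[-0.1408]
Step 20: x=[3.3175] v=[0.1544]
First v>=0 after going negative at step 20, time=3.0000

Answer: 3.0000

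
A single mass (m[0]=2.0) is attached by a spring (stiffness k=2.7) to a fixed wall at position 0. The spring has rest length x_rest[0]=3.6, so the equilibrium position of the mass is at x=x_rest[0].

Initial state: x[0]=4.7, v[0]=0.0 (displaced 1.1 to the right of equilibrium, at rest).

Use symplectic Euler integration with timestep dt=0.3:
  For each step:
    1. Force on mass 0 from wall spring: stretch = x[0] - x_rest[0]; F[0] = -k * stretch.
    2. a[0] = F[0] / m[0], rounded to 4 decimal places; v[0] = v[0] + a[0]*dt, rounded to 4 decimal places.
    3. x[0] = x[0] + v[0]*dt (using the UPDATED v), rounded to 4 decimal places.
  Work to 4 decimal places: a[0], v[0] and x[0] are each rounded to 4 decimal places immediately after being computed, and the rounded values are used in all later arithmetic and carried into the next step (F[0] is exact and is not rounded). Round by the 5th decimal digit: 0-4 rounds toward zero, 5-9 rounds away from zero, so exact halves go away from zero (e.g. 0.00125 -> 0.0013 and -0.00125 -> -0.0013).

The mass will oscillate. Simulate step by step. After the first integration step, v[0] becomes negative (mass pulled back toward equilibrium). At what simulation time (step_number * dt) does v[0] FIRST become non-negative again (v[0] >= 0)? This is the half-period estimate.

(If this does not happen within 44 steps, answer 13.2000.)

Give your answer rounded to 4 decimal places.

Answer: 2.7000

Derivation:
Step 0: x=[4.7000] v=[0.0000]
Step 1: x=[4.5664] v=[-0.4455]
Step 2: x=[4.3153] v=[-0.8369]
Step 3: x=[3.9773] v=[-1.1266]
Step 4: x=[3.5935] v=[-1.2794]
Step 5: x=[3.2105] v=[-1.2768]
Step 6: x=[2.8748] v=[-1.1191]
Step 7: x=[2.6272] v=[-0.8254]
Step 8: x=[2.4978] v=[-0.4314]
Step 9: x=[2.5023] v=[0.0150]
First v>=0 after going negative at step 9, time=2.7000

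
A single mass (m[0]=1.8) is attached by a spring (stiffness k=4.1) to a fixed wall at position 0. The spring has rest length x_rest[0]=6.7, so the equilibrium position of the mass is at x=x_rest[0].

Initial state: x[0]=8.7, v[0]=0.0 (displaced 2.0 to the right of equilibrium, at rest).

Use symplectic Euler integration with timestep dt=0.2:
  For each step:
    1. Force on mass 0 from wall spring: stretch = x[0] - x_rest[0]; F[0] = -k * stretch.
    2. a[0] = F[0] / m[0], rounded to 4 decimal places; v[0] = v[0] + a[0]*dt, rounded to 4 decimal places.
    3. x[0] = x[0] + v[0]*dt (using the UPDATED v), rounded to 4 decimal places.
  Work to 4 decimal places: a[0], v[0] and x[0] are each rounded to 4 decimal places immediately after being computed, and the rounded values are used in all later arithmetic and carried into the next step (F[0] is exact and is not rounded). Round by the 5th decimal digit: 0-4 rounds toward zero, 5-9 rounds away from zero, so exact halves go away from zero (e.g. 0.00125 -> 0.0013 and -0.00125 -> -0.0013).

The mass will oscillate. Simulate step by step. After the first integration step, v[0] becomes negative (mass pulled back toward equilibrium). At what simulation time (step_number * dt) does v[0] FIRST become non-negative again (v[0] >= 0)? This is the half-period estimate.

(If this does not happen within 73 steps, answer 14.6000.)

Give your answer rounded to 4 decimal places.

Step 0: x=[8.7000] v=[0.0000]
Step 1: x=[8.5178] v=[-0.9111]
Step 2: x=[8.1700] v=[-1.7392]
Step 3: x=[7.6882] v=[-2.4089]
Step 4: x=[7.1164] v=[-2.8591]
Step 5: x=[6.5066] v=[-3.0488]
Step 6: x=[5.9145] v=[-2.9607]
Step 7: x=[5.3939] v=[-2.6029]
Step 8: x=[4.9923] v=[-2.0079]
Step 9: x=[4.7463] v=[-1.2299]
Step 10: x=[4.6783] v=[-0.3399]
Step 11: x=[4.7945] v=[0.5811]
First v>=0 after going negative at step 11, time=2.2000

Answer: 2.2000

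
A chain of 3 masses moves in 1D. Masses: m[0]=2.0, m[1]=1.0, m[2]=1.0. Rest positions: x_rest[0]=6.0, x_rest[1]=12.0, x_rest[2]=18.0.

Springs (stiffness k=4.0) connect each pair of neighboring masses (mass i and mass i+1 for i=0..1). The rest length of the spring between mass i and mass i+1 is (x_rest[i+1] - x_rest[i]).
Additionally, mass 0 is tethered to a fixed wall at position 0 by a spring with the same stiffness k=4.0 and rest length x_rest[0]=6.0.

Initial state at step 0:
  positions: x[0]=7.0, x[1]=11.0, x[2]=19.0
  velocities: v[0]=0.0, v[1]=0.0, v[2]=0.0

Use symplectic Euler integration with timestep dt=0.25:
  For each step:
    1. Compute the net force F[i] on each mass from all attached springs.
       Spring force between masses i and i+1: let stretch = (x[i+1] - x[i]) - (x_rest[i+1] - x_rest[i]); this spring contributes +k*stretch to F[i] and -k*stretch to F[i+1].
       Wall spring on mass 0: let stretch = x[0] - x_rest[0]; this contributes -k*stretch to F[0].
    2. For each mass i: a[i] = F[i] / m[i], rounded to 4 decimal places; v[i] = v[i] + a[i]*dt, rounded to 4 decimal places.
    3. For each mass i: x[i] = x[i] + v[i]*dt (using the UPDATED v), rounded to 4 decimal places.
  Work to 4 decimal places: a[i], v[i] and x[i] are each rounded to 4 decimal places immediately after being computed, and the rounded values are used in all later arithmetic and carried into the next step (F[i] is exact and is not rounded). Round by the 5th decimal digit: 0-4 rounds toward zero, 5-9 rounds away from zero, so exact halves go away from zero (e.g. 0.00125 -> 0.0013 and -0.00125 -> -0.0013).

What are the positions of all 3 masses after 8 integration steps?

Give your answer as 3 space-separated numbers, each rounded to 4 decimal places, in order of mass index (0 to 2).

Answer: 6.0045 11.1600 18.4272

Derivation:
Step 0: x=[7.0000 11.0000 19.0000] v=[0.0000 0.0000 0.0000]
Step 1: x=[6.6250 12.0000 18.5000] v=[-1.5000 4.0000 -2.0000]
Step 2: x=[6.0938 13.2813 17.8750] v=[-2.1250 5.1250 -2.5000]
Step 3: x=[5.6993 13.9141 17.6016] v=[-1.5782 2.5312 -1.0937]
Step 4: x=[5.6192 13.4151 17.9063] v=[-0.3205 -1.9961 1.2188]
Step 5: x=[5.8112 12.0899 18.5882] v=[0.7679 -5.3008 2.7276]
Step 6: x=[6.0616 10.8196 19.1455] v=[1.0017 -5.0812 2.2293]
Step 7: x=[6.1491 10.4413 19.1214] v=[0.3499 -1.5133 -0.0966]
Step 8: x=[6.0045 11.1600 18.4272] v=[-0.5786 2.8746 -2.7767]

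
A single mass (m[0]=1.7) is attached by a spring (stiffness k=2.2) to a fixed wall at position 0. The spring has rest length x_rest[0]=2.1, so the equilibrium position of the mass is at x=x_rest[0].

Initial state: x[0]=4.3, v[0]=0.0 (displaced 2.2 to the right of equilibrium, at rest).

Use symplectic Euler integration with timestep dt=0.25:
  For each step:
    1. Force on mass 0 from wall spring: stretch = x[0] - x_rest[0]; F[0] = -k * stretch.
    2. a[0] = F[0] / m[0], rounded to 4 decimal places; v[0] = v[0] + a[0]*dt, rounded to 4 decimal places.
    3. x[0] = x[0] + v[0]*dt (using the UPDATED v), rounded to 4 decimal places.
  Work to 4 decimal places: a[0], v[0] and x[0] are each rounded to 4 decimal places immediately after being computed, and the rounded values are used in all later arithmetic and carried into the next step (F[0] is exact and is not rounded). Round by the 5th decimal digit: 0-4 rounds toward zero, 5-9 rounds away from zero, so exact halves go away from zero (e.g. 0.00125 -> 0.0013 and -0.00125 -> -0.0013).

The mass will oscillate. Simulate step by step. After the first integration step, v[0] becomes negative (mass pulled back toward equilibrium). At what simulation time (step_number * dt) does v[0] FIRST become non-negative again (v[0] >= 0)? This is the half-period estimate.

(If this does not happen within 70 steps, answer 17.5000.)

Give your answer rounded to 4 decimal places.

Answer: 3.0000

Derivation:
Step 0: x=[4.3000] v=[0.0000]
Step 1: x=[4.1221] v=[-0.7118]
Step 2: x=[3.7806] v=[-1.3660]
Step 3: x=[3.3032] v=[-1.9097]
Step 4: x=[2.7285] v=[-2.2990]
Step 5: x=[2.1029] v=[-2.5024]
Step 6: x=[1.4771] v=[-2.5034]
Step 7: x=[0.9016] v=[-2.3019]
Step 8: x=[0.4231] v=[-1.9142]
Step 9: x=[0.0802] v=[-1.3717]
Step 10: x=[-0.0994] v=[-0.7182]
Step 11: x=[-0.1011] v=[-0.0066]
Step 12: x=[0.0753] v=[0.7055]
First v>=0 after going negative at step 12, time=3.0000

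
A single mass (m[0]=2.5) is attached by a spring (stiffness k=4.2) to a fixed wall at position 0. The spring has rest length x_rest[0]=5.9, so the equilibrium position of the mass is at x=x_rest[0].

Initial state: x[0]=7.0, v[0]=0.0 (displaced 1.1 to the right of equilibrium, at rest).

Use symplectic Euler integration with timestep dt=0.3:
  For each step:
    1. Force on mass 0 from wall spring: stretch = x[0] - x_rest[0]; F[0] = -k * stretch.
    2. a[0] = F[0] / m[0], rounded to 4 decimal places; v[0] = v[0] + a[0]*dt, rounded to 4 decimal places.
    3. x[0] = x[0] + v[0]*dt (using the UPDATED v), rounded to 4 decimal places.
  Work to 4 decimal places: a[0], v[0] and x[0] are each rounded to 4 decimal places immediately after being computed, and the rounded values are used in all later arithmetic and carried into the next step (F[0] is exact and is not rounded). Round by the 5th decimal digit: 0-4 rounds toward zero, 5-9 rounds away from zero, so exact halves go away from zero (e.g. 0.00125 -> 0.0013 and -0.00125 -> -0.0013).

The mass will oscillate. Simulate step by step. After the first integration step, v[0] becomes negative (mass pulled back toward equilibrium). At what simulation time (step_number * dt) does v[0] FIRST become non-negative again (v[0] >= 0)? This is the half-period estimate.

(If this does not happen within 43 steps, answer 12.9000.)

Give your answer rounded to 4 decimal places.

Step 0: x=[7.0000] v=[0.0000]
Step 1: x=[6.8337] v=[-0.5544]
Step 2: x=[6.5262] v=[-1.0250]
Step 3: x=[6.1240] v=[-1.3406]
Step 4: x=[5.6880] v=[-1.4535]
Step 5: x=[5.2840] v=[-1.3466]
Step 6: x=[4.9732] v=[-1.0361]
Step 7: x=[4.8025] v=[-0.5690]
Step 8: x=[4.7977] v=[-0.0159]
Step 9: x=[4.9596] v=[0.5397]
First v>=0 after going negative at step 9, time=2.7000

Answer: 2.7000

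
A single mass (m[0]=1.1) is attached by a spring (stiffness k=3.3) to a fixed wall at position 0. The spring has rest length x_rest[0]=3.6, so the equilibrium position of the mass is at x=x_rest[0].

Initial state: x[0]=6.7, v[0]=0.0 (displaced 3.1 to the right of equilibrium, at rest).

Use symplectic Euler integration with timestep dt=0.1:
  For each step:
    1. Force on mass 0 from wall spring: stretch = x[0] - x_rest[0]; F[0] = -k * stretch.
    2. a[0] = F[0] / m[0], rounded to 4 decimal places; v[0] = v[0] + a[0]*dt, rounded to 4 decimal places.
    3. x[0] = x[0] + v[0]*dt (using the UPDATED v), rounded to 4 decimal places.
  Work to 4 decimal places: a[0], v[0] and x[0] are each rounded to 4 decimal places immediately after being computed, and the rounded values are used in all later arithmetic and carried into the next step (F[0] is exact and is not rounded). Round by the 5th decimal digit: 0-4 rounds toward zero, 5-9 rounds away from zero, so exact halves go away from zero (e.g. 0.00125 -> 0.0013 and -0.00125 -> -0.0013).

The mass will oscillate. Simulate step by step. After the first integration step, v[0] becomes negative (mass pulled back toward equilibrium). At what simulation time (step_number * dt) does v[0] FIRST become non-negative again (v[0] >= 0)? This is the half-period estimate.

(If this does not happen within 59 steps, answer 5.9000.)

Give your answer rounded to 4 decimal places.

Step 0: x=[6.7000] v=[0.0000]
Step 1: x=[6.6070] v=[-0.9300]
Step 2: x=[6.4238] v=[-1.8321]
Step 3: x=[6.1559] v=[-2.6792]
Step 4: x=[5.8113] v=[-3.4460]
Step 5: x=[5.4004] v=[-4.1094]
Step 6: x=[4.9355] v=[-4.6495]
Step 7: x=[4.4305] v=[-5.0502]
Step 8: x=[3.9006] v=[-5.2994]
Step 9: x=[3.3616] v=[-5.3896]
Step 10: x=[2.8298] v=[-5.3181]
Step 11: x=[2.3211] v=[-5.0870]
Step 12: x=[1.8508] v=[-4.7033]
Step 13: x=[1.4330] v=[-4.1785]
Step 14: x=[1.0802] v=[-3.5284]
Step 15: x=[0.8030] v=[-2.7725]
Step 16: x=[0.6097] v=[-1.9334]
Step 17: x=[0.5061] v=[-1.0363]
Step 18: x=[0.4953] v=[-0.1081]
Step 19: x=[0.5776] v=[0.8233]
First v>=0 after going negative at step 19, time=1.9000

Answer: 1.9000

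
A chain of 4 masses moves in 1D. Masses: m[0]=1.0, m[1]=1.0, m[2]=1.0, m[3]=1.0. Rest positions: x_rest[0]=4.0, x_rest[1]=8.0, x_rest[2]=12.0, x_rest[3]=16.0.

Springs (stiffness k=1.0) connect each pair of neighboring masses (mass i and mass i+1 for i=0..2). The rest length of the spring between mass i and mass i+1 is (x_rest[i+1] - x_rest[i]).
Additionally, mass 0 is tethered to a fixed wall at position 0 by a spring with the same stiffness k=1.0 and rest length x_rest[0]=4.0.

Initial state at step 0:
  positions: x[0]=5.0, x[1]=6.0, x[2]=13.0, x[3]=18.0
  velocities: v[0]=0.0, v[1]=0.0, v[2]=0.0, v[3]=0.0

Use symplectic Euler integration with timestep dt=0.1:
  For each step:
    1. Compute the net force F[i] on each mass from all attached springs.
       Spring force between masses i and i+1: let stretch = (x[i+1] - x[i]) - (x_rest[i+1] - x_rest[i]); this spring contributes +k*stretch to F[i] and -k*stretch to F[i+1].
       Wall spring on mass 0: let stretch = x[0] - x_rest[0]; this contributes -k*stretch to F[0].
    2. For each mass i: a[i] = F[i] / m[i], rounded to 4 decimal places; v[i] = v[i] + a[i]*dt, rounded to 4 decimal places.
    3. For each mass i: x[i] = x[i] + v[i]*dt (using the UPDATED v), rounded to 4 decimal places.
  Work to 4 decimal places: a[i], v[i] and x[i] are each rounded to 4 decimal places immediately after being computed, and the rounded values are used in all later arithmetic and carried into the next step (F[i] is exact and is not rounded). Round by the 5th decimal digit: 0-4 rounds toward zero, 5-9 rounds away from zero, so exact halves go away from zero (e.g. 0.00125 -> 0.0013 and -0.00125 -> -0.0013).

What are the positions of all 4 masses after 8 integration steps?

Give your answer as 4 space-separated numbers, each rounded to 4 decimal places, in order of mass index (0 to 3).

Step 0: x=[5.0000 6.0000 13.0000 18.0000] v=[0.0000 0.0000 0.0000 0.0000]
Step 1: x=[4.9600 6.0600 12.9800 17.9900] v=[-0.4000 0.6000 -0.2000 -0.1000]
Step 2: x=[4.8814 6.1782 12.9409 17.9699] v=[-0.7860 1.1820 -0.3910 -0.2010]
Step 3: x=[4.7670 6.3511 12.8845 17.9395] v=[-1.1445 1.7286 -0.5644 -0.3039]
Step 4: x=[4.6207 6.5735 12.8133 17.8986] v=[-1.4628 2.2235 -0.7122 -0.4094]
Step 5: x=[4.4477 6.8387 12.7305 17.8468] v=[-1.7296 2.6522 -0.8277 -0.5179]
Step 6: x=[4.2542 7.1389 12.6400 17.7839] v=[-1.9353 3.0023 -0.9053 -0.6295]
Step 7: x=[4.0470 7.4653 12.5459 17.7095] v=[-2.0723 3.2639 -0.9410 -0.7439]
Step 8: x=[3.8335 7.8083 12.4526 17.6235] v=[-2.1352 3.4301 -0.9327 -0.8603]

Answer: 3.8335 7.8083 12.4526 17.6235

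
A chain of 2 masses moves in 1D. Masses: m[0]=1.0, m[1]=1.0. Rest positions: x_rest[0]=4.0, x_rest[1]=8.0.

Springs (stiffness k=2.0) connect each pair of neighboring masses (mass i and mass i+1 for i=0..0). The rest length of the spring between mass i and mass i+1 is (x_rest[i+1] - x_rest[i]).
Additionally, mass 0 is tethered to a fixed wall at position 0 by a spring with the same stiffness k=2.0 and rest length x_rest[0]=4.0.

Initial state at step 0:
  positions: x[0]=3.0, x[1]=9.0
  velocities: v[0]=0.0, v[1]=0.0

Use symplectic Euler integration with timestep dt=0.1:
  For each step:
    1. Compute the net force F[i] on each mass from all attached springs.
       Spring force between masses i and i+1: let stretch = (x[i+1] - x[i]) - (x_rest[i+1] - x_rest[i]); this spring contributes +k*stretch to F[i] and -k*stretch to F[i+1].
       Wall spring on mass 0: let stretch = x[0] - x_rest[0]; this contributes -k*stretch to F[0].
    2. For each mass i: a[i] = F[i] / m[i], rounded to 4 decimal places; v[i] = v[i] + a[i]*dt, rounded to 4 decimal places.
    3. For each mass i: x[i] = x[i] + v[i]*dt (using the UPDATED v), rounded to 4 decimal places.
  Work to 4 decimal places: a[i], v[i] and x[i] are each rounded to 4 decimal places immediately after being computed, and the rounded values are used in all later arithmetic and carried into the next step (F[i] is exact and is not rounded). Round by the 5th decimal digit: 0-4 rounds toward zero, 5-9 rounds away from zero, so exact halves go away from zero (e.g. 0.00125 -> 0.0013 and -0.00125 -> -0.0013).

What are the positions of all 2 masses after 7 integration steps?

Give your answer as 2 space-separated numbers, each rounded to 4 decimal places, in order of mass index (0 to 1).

Answer: 4.3107 8.1111

Derivation:
Step 0: x=[3.0000 9.0000] v=[0.0000 0.0000]
Step 1: x=[3.0600 8.9600] v=[0.6000 -0.4000]
Step 2: x=[3.1768 8.8820] v=[1.1680 -0.7800]
Step 3: x=[3.3442 8.7699] v=[1.6737 -1.1210]
Step 4: x=[3.5532 8.6293] v=[2.0900 -1.4061]
Step 5: x=[3.7927 8.4672] v=[2.3946 -1.6213]
Step 6: x=[4.0498 8.2916] v=[2.5710 -1.7562]
Step 7: x=[4.3107 8.1111] v=[2.6094 -1.8046]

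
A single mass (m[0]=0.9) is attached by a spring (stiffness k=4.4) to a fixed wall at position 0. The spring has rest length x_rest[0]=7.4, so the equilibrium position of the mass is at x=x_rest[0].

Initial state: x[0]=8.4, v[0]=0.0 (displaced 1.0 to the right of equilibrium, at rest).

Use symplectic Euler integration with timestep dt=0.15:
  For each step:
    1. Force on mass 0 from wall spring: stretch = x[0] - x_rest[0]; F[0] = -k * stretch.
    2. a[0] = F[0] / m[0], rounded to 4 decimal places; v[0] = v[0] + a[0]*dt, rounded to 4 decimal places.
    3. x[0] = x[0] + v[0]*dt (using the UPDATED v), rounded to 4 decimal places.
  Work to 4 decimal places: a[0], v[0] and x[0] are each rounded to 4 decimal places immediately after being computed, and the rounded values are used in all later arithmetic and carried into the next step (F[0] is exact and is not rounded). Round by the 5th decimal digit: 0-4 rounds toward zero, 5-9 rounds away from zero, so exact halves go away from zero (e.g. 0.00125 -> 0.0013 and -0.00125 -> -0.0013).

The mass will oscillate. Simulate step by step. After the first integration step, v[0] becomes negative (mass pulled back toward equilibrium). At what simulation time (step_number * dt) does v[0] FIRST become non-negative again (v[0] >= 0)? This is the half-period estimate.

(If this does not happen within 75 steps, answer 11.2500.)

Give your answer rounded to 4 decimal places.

Answer: 1.5000

Derivation:
Step 0: x=[8.4000] v=[0.0000]
Step 1: x=[8.2900] v=[-0.7333]
Step 2: x=[8.0821] v=[-1.3860]
Step 3: x=[7.7992] v=[-1.8862]
Step 4: x=[7.4724] v=[-2.1789]
Step 5: x=[7.1376] v=[-2.2320]
Step 6: x=[6.8317] v=[-2.0396]
Step 7: x=[6.5883] v=[-1.6228]
Step 8: x=[6.4342] v=[-1.0276]
Step 9: x=[6.3863] v=[-0.3193]
Step 10: x=[6.4499] v=[0.4241]
First v>=0 after going negative at step 10, time=1.5000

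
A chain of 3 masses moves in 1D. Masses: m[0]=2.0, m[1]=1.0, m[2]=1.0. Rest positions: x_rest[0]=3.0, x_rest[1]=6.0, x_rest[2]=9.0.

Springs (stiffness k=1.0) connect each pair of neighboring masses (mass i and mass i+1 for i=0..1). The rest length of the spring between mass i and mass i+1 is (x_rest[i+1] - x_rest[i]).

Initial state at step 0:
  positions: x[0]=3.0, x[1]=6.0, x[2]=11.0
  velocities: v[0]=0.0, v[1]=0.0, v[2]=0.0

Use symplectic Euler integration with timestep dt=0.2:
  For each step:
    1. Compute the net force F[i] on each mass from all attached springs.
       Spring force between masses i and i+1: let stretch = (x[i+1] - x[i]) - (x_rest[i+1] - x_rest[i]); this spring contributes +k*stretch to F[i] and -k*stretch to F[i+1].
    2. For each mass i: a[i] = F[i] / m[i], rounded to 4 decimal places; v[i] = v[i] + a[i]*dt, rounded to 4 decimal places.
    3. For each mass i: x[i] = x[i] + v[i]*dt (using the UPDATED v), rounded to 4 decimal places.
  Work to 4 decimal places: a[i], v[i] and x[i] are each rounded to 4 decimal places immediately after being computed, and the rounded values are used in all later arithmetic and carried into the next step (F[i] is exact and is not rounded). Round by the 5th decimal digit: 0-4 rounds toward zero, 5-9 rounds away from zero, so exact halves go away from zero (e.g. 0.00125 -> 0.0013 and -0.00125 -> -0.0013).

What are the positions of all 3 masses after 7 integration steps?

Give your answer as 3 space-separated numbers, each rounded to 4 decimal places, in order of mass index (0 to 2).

Answer: 3.1588 7.2397 9.4429

Derivation:
Step 0: x=[3.0000 6.0000 11.0000] v=[0.0000 0.0000 0.0000]
Step 1: x=[3.0000 6.0800 10.9200] v=[0.0000 0.4000 -0.4000]
Step 2: x=[3.0016 6.2304 10.7664] v=[0.0080 0.7520 -0.7680]
Step 3: x=[3.0078 6.4331 10.5514] v=[0.0309 1.0134 -1.0752]
Step 4: x=[3.0225 6.6635 10.2916] v=[0.0734 1.1520 -1.2989]
Step 5: x=[3.0500 6.8934 10.0067] v=[0.1375 1.1494 -1.4245]
Step 6: x=[3.0944 7.0941 9.7173] v=[0.2218 1.0034 -1.4472]
Step 7: x=[3.1588 7.2397 9.4429] v=[0.3218 0.7281 -1.3718]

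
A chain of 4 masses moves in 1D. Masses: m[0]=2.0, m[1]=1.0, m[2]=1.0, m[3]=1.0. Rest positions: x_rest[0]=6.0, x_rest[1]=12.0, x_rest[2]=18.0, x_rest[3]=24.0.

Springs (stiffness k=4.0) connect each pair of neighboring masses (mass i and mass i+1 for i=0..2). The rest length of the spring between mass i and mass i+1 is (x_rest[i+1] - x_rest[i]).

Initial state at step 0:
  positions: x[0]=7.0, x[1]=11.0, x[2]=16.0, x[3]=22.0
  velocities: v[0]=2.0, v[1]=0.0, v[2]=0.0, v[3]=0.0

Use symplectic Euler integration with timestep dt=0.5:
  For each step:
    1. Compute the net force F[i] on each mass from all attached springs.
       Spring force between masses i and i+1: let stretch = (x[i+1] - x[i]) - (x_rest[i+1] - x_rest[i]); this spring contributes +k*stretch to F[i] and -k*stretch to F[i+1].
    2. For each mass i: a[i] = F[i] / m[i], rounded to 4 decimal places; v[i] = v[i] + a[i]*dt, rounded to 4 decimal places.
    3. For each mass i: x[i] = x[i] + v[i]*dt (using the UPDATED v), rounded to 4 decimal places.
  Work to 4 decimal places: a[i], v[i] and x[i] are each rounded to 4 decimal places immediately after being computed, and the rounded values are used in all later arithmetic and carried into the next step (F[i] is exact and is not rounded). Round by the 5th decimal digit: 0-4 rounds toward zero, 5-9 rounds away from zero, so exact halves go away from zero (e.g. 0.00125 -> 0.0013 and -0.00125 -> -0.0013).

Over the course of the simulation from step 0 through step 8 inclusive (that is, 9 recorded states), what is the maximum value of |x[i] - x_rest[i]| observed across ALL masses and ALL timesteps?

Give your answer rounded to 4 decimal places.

Step 0: x=[7.0000 11.0000 16.0000 22.0000] v=[2.0000 0.0000 0.0000 0.0000]
Step 1: x=[7.0000 12.0000 17.0000 22.0000] v=[0.0000 2.0000 2.0000 0.0000]
Step 2: x=[6.5000 13.0000 18.0000 23.0000] v=[-1.0000 2.0000 2.0000 2.0000]
Step 3: x=[6.2500 12.5000 19.0000 25.0000] v=[-0.5000 -1.0000 2.0000 4.0000]
Step 4: x=[6.1250 12.2500 19.5000 27.0000] v=[-0.2500 -0.5000 1.0000 4.0000]
Step 5: x=[6.0625 13.1250 20.2500 27.5000] v=[-0.1250 1.7500 1.5000 1.0000]
Step 6: x=[6.5313 14.0625 21.1250 26.7500] v=[0.9375 1.8750 1.7500 -1.5000]
Step 7: x=[7.7657 14.5313 20.5625 26.3750] v=[2.4687 0.9376 -1.1250 -0.7500]
Step 8: x=[9.3829 14.2657 19.7813 26.1875] v=[3.2343 -0.5312 -1.5624 -0.3750]
Max displacement = 3.5000

Answer: 3.5000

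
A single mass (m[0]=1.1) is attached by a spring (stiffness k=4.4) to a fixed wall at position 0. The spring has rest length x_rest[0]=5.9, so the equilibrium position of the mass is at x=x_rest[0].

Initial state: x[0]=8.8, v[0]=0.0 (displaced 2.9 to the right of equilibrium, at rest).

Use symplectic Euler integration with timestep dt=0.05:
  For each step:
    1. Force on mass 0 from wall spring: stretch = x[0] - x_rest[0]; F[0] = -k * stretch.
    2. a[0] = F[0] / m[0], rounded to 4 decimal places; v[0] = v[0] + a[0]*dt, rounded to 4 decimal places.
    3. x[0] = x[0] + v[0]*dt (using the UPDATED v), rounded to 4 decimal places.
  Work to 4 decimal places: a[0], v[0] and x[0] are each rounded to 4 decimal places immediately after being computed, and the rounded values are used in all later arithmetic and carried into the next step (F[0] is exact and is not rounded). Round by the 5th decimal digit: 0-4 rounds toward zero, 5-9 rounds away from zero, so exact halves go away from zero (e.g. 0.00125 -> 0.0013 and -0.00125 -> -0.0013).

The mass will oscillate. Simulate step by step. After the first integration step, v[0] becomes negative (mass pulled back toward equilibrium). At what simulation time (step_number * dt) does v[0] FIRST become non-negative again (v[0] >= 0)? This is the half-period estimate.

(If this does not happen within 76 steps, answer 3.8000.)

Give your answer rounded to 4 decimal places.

Answer: 1.6000

Derivation:
Step 0: x=[8.8000] v=[0.0000]
Step 1: x=[8.7710] v=[-0.5800]
Step 2: x=[8.7133] v=[-1.1542]
Step 3: x=[8.6275] v=[-1.7169]
Step 4: x=[8.5144] v=[-2.2624]
Step 5: x=[8.3751] v=[-2.7853]
Step 6: x=[8.2111] v=[-3.2803]
Step 7: x=[8.0240] v=[-3.7425]
Step 8: x=[7.8156] v=[-4.1673]
Step 9: x=[7.5881] v=[-4.5504]
Step 10: x=[7.3437] v=[-4.8880]
Step 11: x=[7.0849] v=[-5.1767]
Step 12: x=[6.8142] v=[-5.4137]
Step 13: x=[6.5344] v=[-5.5965]
Step 14: x=[6.2482] v=[-5.7234]
Step 15: x=[5.9586] v=[-5.7930]
Step 16: x=[5.6684] v=[-5.8047]
Step 17: x=[5.3805] v=[-5.7584]
Step 18: x=[5.0978] v=[-5.6545]
Step 19: x=[4.8231] v=[-5.4941]
Step 20: x=[4.5592] v=[-5.2787]
Step 21: x=[4.3087] v=[-5.0105]
Step 22: x=[4.0741] v=[-4.6922]
Step 23: x=[3.8578] v=[-4.3270]
Step 24: x=[3.6619] v=[-3.9186]
Step 25: x=[3.4884] v=[-3.4710]
Step 26: x=[3.3390] v=[-2.9887]
Step 27: x=[3.2152] v=[-2.4765]
Step 28: x=[3.1182] v=[-1.9395]
Step 29: x=[3.0490] v=[-1.3831]
Step 30: x=[3.0084] v=[-0.8129]
Step 31: x=[2.9967] v=[-0.2346]
Step 32: x=[3.0140] v=[0.3461]
First v>=0 after going negative at step 32, time=1.6000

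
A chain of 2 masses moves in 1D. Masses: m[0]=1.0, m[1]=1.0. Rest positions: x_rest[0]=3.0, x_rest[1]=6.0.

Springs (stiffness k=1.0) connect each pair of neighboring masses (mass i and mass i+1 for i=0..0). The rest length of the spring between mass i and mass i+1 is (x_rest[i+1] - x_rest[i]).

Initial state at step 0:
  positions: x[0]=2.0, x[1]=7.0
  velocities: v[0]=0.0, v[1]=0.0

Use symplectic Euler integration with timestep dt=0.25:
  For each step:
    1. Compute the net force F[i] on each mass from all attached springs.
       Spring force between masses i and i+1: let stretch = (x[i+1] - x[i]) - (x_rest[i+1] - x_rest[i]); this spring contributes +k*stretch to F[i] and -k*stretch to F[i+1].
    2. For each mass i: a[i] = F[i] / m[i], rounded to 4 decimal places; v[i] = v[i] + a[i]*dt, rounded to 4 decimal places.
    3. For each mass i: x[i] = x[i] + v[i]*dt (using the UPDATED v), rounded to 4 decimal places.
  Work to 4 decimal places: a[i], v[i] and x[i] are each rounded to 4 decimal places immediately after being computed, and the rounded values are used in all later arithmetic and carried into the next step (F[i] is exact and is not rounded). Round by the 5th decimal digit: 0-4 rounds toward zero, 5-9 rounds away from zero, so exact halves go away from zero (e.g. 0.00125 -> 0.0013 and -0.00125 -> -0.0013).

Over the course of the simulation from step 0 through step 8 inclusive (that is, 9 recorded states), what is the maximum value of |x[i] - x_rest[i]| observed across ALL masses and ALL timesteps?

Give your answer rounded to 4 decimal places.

Answer: 1.0088

Derivation:
Step 0: x=[2.0000 7.0000] v=[0.0000 0.0000]
Step 1: x=[2.1250 6.8750] v=[0.5000 -0.5000]
Step 2: x=[2.3594 6.6406] v=[0.9375 -0.9375]
Step 3: x=[2.6739 6.3262] v=[1.2578 -1.2578]
Step 4: x=[3.0291 5.9710] v=[1.4209 -1.4209]
Step 5: x=[3.3807 5.6194] v=[1.4064 -1.4064]
Step 6: x=[3.6847 5.3154] v=[1.2161 -1.2161]
Step 7: x=[3.9032 5.0970] v=[0.8738 -0.8738]
Step 8: x=[4.0088 4.9914] v=[0.4223 -0.4223]
Max displacement = 1.0088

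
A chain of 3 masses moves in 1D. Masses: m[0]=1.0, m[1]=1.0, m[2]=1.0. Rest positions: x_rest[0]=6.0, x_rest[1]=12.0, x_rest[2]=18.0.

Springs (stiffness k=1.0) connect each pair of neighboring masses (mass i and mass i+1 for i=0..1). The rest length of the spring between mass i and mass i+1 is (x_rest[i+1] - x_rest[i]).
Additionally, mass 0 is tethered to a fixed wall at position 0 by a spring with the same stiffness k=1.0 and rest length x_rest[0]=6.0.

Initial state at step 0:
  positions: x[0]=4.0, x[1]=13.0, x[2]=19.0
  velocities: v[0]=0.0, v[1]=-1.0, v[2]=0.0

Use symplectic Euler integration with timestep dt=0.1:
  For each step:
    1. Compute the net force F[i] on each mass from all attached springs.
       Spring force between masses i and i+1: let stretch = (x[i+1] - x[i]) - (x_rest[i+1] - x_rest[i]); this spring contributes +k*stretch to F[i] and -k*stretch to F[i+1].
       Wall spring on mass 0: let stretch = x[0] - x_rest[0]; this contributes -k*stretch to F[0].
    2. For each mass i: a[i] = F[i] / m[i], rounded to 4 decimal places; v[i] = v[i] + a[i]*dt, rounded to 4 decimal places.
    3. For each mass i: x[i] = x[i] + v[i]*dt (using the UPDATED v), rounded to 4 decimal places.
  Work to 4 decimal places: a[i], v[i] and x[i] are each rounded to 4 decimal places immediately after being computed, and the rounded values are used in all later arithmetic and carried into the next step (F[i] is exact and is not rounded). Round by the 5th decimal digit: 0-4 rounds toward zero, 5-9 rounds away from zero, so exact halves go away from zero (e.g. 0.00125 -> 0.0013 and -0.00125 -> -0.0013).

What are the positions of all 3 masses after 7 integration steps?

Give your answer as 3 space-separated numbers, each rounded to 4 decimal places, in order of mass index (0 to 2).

Answer: 5.1927 11.6955 18.9126

Derivation:
Step 0: x=[4.0000 13.0000 19.0000] v=[0.0000 -1.0000 0.0000]
Step 1: x=[4.0500 12.8700 19.0000] v=[0.5000 -1.3000 0.0000]
Step 2: x=[4.1477 12.7131 18.9987] v=[0.9770 -1.5690 -0.0130]
Step 3: x=[4.2896 12.5334 18.9945] v=[1.4188 -1.7970 -0.0416]
Step 4: x=[4.4710 12.3359 18.9857] v=[1.8142 -1.9753 -0.0877]
Step 5: x=[4.6864 12.1262 18.9704] v=[2.1536 -2.0968 -0.1527]
Step 6: x=[4.9293 11.9106 18.9467] v=[2.4289 -2.1564 -0.2371]
Step 7: x=[5.1927 11.6955 18.9126] v=[2.6341 -2.1509 -0.3407]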